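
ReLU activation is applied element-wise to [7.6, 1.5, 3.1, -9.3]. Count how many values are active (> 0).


ReLU(x) = max(0, x) for each element:
ReLU(7.6) = 7.6
ReLU(1.5) = 1.5
ReLU(3.1) = 3.1
ReLU(-9.3) = 0
Active neurons (>0): 3

3


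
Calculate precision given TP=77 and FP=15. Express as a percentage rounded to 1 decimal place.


Precision = TP / (TP + FP) * 100
= 77 / (77 + 15)
= 77 / 92
= 0.837
= 83.7%

83.7


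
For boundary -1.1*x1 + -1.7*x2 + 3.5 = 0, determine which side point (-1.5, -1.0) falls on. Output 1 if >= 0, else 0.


Compute -1.1 * -1.5 + -1.7 * -1.0 + 3.5
= 1.65 + 1.7 + 3.5
= 6.85
Since 6.85 >= 0, the point is on the positive side.

1


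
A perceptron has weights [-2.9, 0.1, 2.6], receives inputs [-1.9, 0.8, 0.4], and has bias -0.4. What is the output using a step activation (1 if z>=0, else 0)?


z = w . x + b
= -2.9*-1.9 + 0.1*0.8 + 2.6*0.4 + -0.4
= 5.51 + 0.08 + 1.04 + -0.4
= 6.63 + -0.4
= 6.23
Since z = 6.23 >= 0, output = 1

1


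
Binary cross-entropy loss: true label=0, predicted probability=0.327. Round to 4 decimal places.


For y=0: Loss = -log(1-p)
= -log(1 - 0.327)
= -log(0.673)
= -(-0.396)
= 0.3960

0.3960


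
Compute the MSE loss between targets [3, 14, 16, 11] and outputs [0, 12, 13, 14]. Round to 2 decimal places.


Differences: [3, 2, 3, -3]
Squared errors: [9, 4, 9, 9]
Sum of squared errors = 31
MSE = 31 / 4 = 7.75

7.75


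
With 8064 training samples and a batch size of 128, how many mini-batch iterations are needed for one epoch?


Iterations per epoch = dataset_size / batch_size
= 8064 / 128
= 63

63


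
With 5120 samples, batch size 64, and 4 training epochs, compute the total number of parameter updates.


Iterations per epoch = 5120 / 64 = 80
Total updates = iterations_per_epoch * epochs
= 80 * 4
= 320

320


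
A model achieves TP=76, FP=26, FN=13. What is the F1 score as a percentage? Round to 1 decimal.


Precision = TP / (TP + FP) = 76 / 102 = 0.7451
Recall = TP / (TP + FN) = 76 / 89 = 0.8539
F1 = 2 * P * R / (P + R)
= 2 * 0.7451 * 0.8539 / (0.7451 + 0.8539)
= 1.2725 / 1.599
= 0.7958
As percentage: 79.6%

79.6


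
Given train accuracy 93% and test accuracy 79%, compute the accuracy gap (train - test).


Gap = train_accuracy - test_accuracy
= 93 - 79
= 14%
This gap suggests the model is overfitting.

14


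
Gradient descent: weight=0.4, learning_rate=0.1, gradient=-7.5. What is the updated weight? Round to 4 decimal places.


w_new = w_old - lr * gradient
= 0.4 - 0.1 * -7.5
= 0.4 - (-0.75)
= 1.1500

1.1500


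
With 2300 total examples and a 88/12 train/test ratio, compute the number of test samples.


Train samples = 2300 * 88% = 2024
Test samples = 2300 - 2024
= 276

276


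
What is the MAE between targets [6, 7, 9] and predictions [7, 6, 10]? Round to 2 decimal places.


Absolute errors: [1, 1, 1]
Sum of absolute errors = 3
MAE = 3 / 3 = 1.00

1.00


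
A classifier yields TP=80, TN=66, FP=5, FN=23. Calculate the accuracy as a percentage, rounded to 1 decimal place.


Accuracy = (TP + TN) / (TP + TN + FP + FN) * 100
= (80 + 66) / (80 + 66 + 5 + 23)
= 146 / 174
= 0.8391
= 83.9%

83.9


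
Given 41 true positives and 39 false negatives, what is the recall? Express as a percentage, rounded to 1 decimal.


Recall = TP / (TP + FN) * 100
= 41 / (41 + 39)
= 41 / 80
= 0.5125
= 51.3%

51.3


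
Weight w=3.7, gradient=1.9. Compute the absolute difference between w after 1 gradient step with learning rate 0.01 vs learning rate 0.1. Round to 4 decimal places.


With lr=0.01: w_new = 3.7 - 0.01 * 1.9 = 3.681
With lr=0.1: w_new = 3.7 - 0.1 * 1.9 = 3.51
Absolute difference = |3.681 - 3.51|
= 0.1710

0.1710


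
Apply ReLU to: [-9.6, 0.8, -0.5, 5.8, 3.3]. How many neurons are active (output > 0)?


ReLU(x) = max(0, x) for each element:
ReLU(-9.6) = 0
ReLU(0.8) = 0.8
ReLU(-0.5) = 0
ReLU(5.8) = 5.8
ReLU(3.3) = 3.3
Active neurons (>0): 3

3


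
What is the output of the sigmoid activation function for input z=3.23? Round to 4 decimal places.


sigmoid(z) = 1 / (1 + exp(-z))
exp(-(3.23)) = exp(-3.23) = 0.0396
1 + 0.0396 = 1.0396
1 / 1.0396 = 0.9619

0.9619


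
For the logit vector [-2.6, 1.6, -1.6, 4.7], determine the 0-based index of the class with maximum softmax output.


Softmax is a monotonic transformation, so it preserves the argmax.
We need to find the index of the maximum logit.
Index 0: -2.6
Index 1: 1.6
Index 2: -1.6
Index 3: 4.7
Maximum logit = 4.7 at index 3

3


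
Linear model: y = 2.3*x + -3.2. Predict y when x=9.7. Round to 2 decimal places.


y = 2.3 * 9.7 + (-3.2)
= 22.31 + (-3.2)
= 19.11

19.11


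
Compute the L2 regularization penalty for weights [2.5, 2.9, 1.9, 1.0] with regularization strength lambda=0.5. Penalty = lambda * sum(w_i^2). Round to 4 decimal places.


Squaring each weight:
2.5^2 = 6.25
2.9^2 = 8.41
1.9^2 = 3.61
1.0^2 = 1.0
Sum of squares = 19.27
Penalty = 0.5 * 19.27 = 9.6350

9.6350


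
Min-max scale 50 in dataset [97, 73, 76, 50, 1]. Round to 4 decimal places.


Min = 1, Max = 97
Range = 97 - 1 = 96
Scaled = (x - min) / (max - min)
= (50 - 1) / 96
= 49 / 96
= 0.5104

0.5104


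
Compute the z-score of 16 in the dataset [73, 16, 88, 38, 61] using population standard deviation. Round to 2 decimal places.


Mean = (73 + 16 + 88 + 38 + 61) / 5 = 55.2
Variance = sum((x_i - mean)^2) / n = 651.76
Std = sqrt(651.76) = 25.5296
Z = (x - mean) / std
= (16 - 55.2) / 25.5296
= -39.2 / 25.5296
= -1.54

-1.54


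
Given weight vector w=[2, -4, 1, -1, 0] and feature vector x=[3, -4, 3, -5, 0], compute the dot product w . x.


Element-wise products:
2 * 3 = 6
-4 * -4 = 16
1 * 3 = 3
-1 * -5 = 5
0 * 0 = 0
Sum = 6 + 16 + 3 + 5 + 0
= 30

30


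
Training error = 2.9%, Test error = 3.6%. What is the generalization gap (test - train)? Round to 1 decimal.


Generalization gap = test_error - train_error
= 3.6 - 2.9
= 0.7%
A small gap suggests good generalization.

0.7


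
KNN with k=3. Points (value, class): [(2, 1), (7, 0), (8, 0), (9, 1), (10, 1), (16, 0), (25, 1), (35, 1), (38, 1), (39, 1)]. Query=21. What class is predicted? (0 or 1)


Distances from query 21:
Point 25 (class 1): distance = 4
Point 16 (class 0): distance = 5
Point 10 (class 1): distance = 11
K=3 nearest neighbors: classes = [1, 0, 1]
Votes for class 1: 2 / 3
Majority vote => class 1

1


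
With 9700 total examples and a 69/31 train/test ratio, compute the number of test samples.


Train samples = 9700 * 69% = 6693
Test samples = 9700 - 6693
= 3007

3007


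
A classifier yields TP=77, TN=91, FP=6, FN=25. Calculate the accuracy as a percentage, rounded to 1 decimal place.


Accuracy = (TP + TN) / (TP + TN + FP + FN) * 100
= (77 + 91) / (77 + 91 + 6 + 25)
= 168 / 199
= 0.8442
= 84.4%

84.4


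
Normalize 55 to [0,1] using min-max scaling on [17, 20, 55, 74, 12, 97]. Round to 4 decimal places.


Min = 12, Max = 97
Range = 97 - 12 = 85
Scaled = (x - min) / (max - min)
= (55 - 12) / 85
= 43 / 85
= 0.5059

0.5059


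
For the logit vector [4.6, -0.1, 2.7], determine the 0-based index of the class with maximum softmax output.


Softmax is a monotonic transformation, so it preserves the argmax.
We need to find the index of the maximum logit.
Index 0: 4.6
Index 1: -0.1
Index 2: 2.7
Maximum logit = 4.6 at index 0

0


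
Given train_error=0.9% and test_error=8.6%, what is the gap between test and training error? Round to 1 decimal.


Generalization gap = test_error - train_error
= 8.6 - 0.9
= 7.7%
A moderate gap.

7.7


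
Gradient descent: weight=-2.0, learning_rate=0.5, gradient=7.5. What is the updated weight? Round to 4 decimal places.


w_new = w_old - lr * gradient
= -2.0 - 0.5 * 7.5
= -2.0 - (3.75)
= -5.7500

-5.7500


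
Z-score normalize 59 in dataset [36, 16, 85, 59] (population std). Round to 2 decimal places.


Mean = (36 + 16 + 85 + 59) / 4 = 49.0
Variance = sum((x_i - mean)^2) / n = 663.5
Std = sqrt(663.5) = 25.7585
Z = (x - mean) / std
= (59 - 49.0) / 25.7585
= 10.0 / 25.7585
= 0.39

0.39


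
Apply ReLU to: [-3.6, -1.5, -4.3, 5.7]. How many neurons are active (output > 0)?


ReLU(x) = max(0, x) for each element:
ReLU(-3.6) = 0
ReLU(-1.5) = 0
ReLU(-4.3) = 0
ReLU(5.7) = 5.7
Active neurons (>0): 1

1


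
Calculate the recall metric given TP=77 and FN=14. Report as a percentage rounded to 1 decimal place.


Recall = TP / (TP + FN) * 100
= 77 / (77 + 14)
= 77 / 91
= 0.8462
= 84.6%

84.6


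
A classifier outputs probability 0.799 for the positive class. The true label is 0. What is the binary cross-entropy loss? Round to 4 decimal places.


For y=0: Loss = -log(1-p)
= -log(1 - 0.799)
= -log(0.201)
= -(-1.6045)
= 1.6045

1.6045


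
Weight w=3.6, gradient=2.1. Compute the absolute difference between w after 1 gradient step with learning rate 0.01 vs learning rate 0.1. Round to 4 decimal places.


With lr=0.01: w_new = 3.6 - 0.01 * 2.1 = 3.579
With lr=0.1: w_new = 3.6 - 0.1 * 2.1 = 3.39
Absolute difference = |3.579 - 3.39|
= 0.1890

0.1890


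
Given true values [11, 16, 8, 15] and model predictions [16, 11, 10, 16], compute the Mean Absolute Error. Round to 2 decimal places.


Absolute errors: [5, 5, 2, 1]
Sum of absolute errors = 13
MAE = 13 / 4 = 3.25

3.25


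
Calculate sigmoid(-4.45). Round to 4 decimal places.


sigmoid(z) = 1 / (1 + exp(-z))
exp(-(-4.45)) = exp(4.45) = 85.6269
1 + 85.6269 = 86.6269
1 / 86.6269 = 0.0115

0.0115


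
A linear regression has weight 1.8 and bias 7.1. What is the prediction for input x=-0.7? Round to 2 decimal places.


y = 1.8 * -0.7 + (7.1)
= -1.26 + (7.1)
= 5.84

5.84


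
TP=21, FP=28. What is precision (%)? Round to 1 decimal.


Precision = TP / (TP + FP) * 100
= 21 / (21 + 28)
= 21 / 49
= 0.4286
= 42.9%

42.9


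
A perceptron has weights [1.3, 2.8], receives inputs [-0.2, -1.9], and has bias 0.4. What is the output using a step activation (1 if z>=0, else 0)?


z = w . x + b
= 1.3*-0.2 + 2.8*-1.9 + 0.4
= -0.26 + -5.32 + 0.4
= -5.58 + 0.4
= -5.18
Since z = -5.18 < 0, output = 0

0


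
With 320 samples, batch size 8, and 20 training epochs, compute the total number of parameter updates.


Iterations per epoch = 320 / 8 = 40
Total updates = iterations_per_epoch * epochs
= 40 * 20
= 800

800


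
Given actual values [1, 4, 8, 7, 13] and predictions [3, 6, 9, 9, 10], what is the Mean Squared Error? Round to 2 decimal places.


Differences: [-2, -2, -1, -2, 3]
Squared errors: [4, 4, 1, 4, 9]
Sum of squared errors = 22
MSE = 22 / 5 = 4.40

4.40


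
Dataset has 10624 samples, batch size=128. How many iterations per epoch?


Iterations per epoch = dataset_size / batch_size
= 10624 / 128
= 83

83


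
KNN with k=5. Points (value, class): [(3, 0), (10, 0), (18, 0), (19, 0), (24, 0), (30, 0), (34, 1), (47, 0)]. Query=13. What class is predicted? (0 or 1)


Distances from query 13:
Point 10 (class 0): distance = 3
Point 18 (class 0): distance = 5
Point 19 (class 0): distance = 6
Point 3 (class 0): distance = 10
Point 24 (class 0): distance = 11
K=5 nearest neighbors: classes = [0, 0, 0, 0, 0]
Votes for class 1: 0 / 5
Majority vote => class 0

0


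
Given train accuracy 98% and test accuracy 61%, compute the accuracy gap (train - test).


Gap = train_accuracy - test_accuracy
= 98 - 61
= 37%
This large gap strongly indicates overfitting.

37


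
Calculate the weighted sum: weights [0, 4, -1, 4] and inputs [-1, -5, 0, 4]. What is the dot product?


Element-wise products:
0 * -1 = 0
4 * -5 = -20
-1 * 0 = 0
4 * 4 = 16
Sum = 0 + -20 + 0 + 16
= -4

-4


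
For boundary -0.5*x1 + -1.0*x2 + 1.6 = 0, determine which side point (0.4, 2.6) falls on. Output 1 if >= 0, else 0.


Compute -0.5 * 0.4 + -1.0 * 2.6 + 1.6
= -0.2 + -2.6 + 1.6
= -1.2
Since -1.2 < 0, the point is on the negative side.

0


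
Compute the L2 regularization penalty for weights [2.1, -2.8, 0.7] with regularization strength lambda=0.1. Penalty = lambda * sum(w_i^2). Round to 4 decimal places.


Squaring each weight:
2.1^2 = 4.41
(-2.8)^2 = 7.84
0.7^2 = 0.49
Sum of squares = 12.74
Penalty = 0.1 * 12.74 = 1.2740

1.2740


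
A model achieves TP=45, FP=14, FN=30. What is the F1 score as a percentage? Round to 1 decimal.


Precision = TP / (TP + FP) = 45 / 59 = 0.7627
Recall = TP / (TP + FN) = 45 / 75 = 0.6
F1 = 2 * P * R / (P + R)
= 2 * 0.7627 * 0.6 / (0.7627 + 0.6)
= 0.9153 / 1.3627
= 0.6716
As percentage: 67.2%

67.2


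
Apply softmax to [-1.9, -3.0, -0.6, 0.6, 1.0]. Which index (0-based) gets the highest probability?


Softmax is a monotonic transformation, so it preserves the argmax.
We need to find the index of the maximum logit.
Index 0: -1.9
Index 1: -3.0
Index 2: -0.6
Index 3: 0.6
Index 4: 1.0
Maximum logit = 1.0 at index 4

4


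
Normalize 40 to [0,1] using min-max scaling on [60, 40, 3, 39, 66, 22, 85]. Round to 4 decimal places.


Min = 3, Max = 85
Range = 85 - 3 = 82
Scaled = (x - min) / (max - min)
= (40 - 3) / 82
= 37 / 82
= 0.4512

0.4512


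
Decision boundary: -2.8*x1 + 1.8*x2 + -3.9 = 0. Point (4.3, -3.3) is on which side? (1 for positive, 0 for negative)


Compute -2.8 * 4.3 + 1.8 * -3.3 + -3.9
= -12.04 + -5.94 + -3.9
= -21.88
Since -21.88 < 0, the point is on the negative side.

0


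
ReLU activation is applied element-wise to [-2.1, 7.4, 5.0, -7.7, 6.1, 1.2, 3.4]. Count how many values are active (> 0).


ReLU(x) = max(0, x) for each element:
ReLU(-2.1) = 0
ReLU(7.4) = 7.4
ReLU(5.0) = 5.0
ReLU(-7.7) = 0
ReLU(6.1) = 6.1
ReLU(1.2) = 1.2
ReLU(3.4) = 3.4
Active neurons (>0): 5

5


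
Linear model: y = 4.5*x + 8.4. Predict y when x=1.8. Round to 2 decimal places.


y = 4.5 * 1.8 + (8.4)
= 8.1 + (8.4)
= 16.50

16.50


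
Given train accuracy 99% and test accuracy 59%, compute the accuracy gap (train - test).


Gap = train_accuracy - test_accuracy
= 99 - 59
= 40%
This large gap strongly indicates overfitting.

40


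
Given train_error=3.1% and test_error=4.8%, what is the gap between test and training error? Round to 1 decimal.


Generalization gap = test_error - train_error
= 4.8 - 3.1
= 1.7%
A small gap suggests good generalization.

1.7


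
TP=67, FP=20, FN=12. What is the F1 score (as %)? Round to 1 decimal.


Precision = TP / (TP + FP) = 67 / 87 = 0.7701
Recall = TP / (TP + FN) = 67 / 79 = 0.8481
F1 = 2 * P * R / (P + R)
= 2 * 0.7701 * 0.8481 / (0.7701 + 0.8481)
= 1.3063 / 1.6182
= 0.8072
As percentage: 80.7%

80.7


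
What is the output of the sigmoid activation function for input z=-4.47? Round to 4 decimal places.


sigmoid(z) = 1 / (1 + exp(-z))
exp(-(-4.47)) = exp(4.47) = 87.3567
1 + 87.3567 = 88.3567
1 / 88.3567 = 0.0113

0.0113


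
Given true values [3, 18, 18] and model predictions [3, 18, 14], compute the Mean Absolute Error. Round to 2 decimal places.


Absolute errors: [0, 0, 4]
Sum of absolute errors = 4
MAE = 4 / 3 = 1.33

1.33


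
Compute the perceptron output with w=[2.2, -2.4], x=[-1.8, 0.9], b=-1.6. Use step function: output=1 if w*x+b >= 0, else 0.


z = w . x + b
= 2.2*-1.8 + -2.4*0.9 + -1.6
= -3.96 + -2.16 + -1.6
= -6.12 + -1.6
= -7.72
Since z = -7.72 < 0, output = 0

0


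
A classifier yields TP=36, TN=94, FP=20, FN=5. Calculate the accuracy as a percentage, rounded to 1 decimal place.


Accuracy = (TP + TN) / (TP + TN + FP + FN) * 100
= (36 + 94) / (36 + 94 + 20 + 5)
= 130 / 155
= 0.8387
= 83.9%

83.9


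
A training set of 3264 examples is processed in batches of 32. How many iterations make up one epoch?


Iterations per epoch = dataset_size / batch_size
= 3264 / 32
= 102

102


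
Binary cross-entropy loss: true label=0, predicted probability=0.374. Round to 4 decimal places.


For y=0: Loss = -log(1-p)
= -log(1 - 0.374)
= -log(0.626)
= -(-0.4684)
= 0.4684

0.4684


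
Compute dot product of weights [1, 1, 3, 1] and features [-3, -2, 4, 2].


Element-wise products:
1 * -3 = -3
1 * -2 = -2
3 * 4 = 12
1 * 2 = 2
Sum = -3 + -2 + 12 + 2
= 9

9


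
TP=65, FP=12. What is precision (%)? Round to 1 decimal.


Precision = TP / (TP + FP) * 100
= 65 / (65 + 12)
= 65 / 77
= 0.8442
= 84.4%

84.4


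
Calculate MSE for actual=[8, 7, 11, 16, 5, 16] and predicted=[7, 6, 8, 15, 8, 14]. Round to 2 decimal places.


Differences: [1, 1, 3, 1, -3, 2]
Squared errors: [1, 1, 9, 1, 9, 4]
Sum of squared errors = 25
MSE = 25 / 6 = 4.17

4.17


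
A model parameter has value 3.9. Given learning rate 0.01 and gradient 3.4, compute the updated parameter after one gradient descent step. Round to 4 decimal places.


w_new = w_old - lr * gradient
= 3.9 - 0.01 * 3.4
= 3.9 - (0.034)
= 3.8660

3.8660


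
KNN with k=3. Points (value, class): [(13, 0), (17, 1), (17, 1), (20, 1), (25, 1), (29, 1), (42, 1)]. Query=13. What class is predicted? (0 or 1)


Distances from query 13:
Point 13 (class 0): distance = 0
Point 17 (class 1): distance = 4
Point 17 (class 1): distance = 4
K=3 nearest neighbors: classes = [0, 1, 1]
Votes for class 1: 2 / 3
Majority vote => class 1

1


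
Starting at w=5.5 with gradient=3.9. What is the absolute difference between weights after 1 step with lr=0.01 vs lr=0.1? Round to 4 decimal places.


With lr=0.01: w_new = 5.5 - 0.01 * 3.9 = 5.461
With lr=0.1: w_new = 5.5 - 0.1 * 3.9 = 5.11
Absolute difference = |5.461 - 5.11|
= 0.3510

0.3510


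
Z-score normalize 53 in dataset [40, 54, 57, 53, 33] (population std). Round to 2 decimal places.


Mean = (40 + 54 + 57 + 53 + 33) / 5 = 47.4
Variance = sum((x_i - mean)^2) / n = 85.84
Std = sqrt(85.84) = 9.265
Z = (x - mean) / std
= (53 - 47.4) / 9.265
= 5.6 / 9.265
= 0.60

0.60


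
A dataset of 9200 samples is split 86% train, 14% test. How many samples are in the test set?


Train samples = 9200 * 86% = 7912
Test samples = 9200 - 7912
= 1288

1288


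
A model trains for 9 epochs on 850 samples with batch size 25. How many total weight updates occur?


Iterations per epoch = 850 / 25 = 34
Total updates = iterations_per_epoch * epochs
= 34 * 9
= 306

306


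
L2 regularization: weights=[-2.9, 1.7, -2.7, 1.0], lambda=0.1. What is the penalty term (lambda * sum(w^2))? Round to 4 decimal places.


Squaring each weight:
(-2.9)^2 = 8.41
1.7^2 = 2.89
(-2.7)^2 = 7.29
1.0^2 = 1.0
Sum of squares = 19.59
Penalty = 0.1 * 19.59 = 1.9590

1.9590


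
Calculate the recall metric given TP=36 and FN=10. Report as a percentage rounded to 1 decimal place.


Recall = TP / (TP + FN) * 100
= 36 / (36 + 10)
= 36 / 46
= 0.7826
= 78.3%

78.3


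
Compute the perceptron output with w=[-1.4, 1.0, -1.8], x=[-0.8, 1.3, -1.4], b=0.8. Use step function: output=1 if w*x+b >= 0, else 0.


z = w . x + b
= -1.4*-0.8 + 1.0*1.3 + -1.8*-1.4 + 0.8
= 1.12 + 1.3 + 2.52 + 0.8
= 4.94 + 0.8
= 5.74
Since z = 5.74 >= 0, output = 1

1


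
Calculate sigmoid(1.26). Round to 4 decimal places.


sigmoid(z) = 1 / (1 + exp(-z))
exp(-(1.26)) = exp(-1.26) = 0.2837
1 + 0.2837 = 1.2837
1 / 1.2837 = 0.7790

0.7790


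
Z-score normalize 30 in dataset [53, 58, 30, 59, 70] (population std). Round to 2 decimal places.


Mean = (53 + 58 + 30 + 59 + 70) / 5 = 54.0
Variance = sum((x_i - mean)^2) / n = 174.8
Std = sqrt(174.8) = 13.2212
Z = (x - mean) / std
= (30 - 54.0) / 13.2212
= -24.0 / 13.2212
= -1.82

-1.82


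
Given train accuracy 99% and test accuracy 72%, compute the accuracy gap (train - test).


Gap = train_accuracy - test_accuracy
= 99 - 72
= 27%
This large gap strongly indicates overfitting.

27


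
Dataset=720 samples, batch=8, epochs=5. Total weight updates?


Iterations per epoch = 720 / 8 = 90
Total updates = iterations_per_epoch * epochs
= 90 * 5
= 450

450


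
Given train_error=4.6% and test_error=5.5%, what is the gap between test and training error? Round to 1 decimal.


Generalization gap = test_error - train_error
= 5.5 - 4.6
= 0.9%
A small gap suggests good generalization.

0.9


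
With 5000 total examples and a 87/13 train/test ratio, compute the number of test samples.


Train samples = 5000 * 87% = 4350
Test samples = 5000 - 4350
= 650

650


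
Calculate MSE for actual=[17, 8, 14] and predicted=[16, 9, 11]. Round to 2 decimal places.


Differences: [1, -1, 3]
Squared errors: [1, 1, 9]
Sum of squared errors = 11
MSE = 11 / 3 = 3.67

3.67


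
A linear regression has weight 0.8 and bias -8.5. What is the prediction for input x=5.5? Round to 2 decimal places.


y = 0.8 * 5.5 + (-8.5)
= 4.4 + (-8.5)
= -4.10

-4.10


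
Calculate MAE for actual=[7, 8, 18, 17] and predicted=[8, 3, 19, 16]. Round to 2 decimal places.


Absolute errors: [1, 5, 1, 1]
Sum of absolute errors = 8
MAE = 8 / 4 = 2.00

2.00


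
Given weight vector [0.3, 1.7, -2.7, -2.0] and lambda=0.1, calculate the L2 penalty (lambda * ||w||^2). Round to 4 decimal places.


Squaring each weight:
0.3^2 = 0.09
1.7^2 = 2.89
(-2.7)^2 = 7.29
(-2.0)^2 = 4.0
Sum of squares = 14.27
Penalty = 0.1 * 14.27 = 1.4270

1.4270


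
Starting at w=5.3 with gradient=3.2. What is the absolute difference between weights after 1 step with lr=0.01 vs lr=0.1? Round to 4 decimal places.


With lr=0.01: w_new = 5.3 - 0.01 * 3.2 = 5.268
With lr=0.1: w_new = 5.3 - 0.1 * 3.2 = 4.98
Absolute difference = |5.268 - 4.98|
= 0.2880

0.2880


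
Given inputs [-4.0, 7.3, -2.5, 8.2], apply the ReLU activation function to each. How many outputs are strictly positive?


ReLU(x) = max(0, x) for each element:
ReLU(-4.0) = 0
ReLU(7.3) = 7.3
ReLU(-2.5) = 0
ReLU(8.2) = 8.2
Active neurons (>0): 2

2


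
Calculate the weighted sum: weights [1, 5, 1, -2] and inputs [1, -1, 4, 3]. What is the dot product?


Element-wise products:
1 * 1 = 1
5 * -1 = -5
1 * 4 = 4
-2 * 3 = -6
Sum = 1 + -5 + 4 + -6
= -6

-6


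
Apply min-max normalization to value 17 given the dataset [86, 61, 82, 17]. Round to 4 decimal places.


Min = 17, Max = 86
Range = 86 - 17 = 69
Scaled = (x - min) / (max - min)
= (17 - 17) / 69
= 0 / 69
= 0.0000

0.0000


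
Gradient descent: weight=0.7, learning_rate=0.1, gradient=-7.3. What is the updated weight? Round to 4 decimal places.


w_new = w_old - lr * gradient
= 0.7 - 0.1 * -7.3
= 0.7 - (-0.73)
= 1.4300

1.4300


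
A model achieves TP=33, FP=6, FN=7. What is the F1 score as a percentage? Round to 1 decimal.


Precision = TP / (TP + FP) = 33 / 39 = 0.8462
Recall = TP / (TP + FN) = 33 / 40 = 0.825
F1 = 2 * P * R / (P + R)
= 2 * 0.8462 * 0.825 / (0.8462 + 0.825)
= 1.3962 / 1.6712
= 0.8354
As percentage: 83.5%

83.5


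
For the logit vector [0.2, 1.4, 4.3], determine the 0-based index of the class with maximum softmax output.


Softmax is a monotonic transformation, so it preserves the argmax.
We need to find the index of the maximum logit.
Index 0: 0.2
Index 1: 1.4
Index 2: 4.3
Maximum logit = 4.3 at index 2

2


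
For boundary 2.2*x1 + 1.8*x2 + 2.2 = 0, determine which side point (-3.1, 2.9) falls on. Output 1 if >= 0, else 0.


Compute 2.2 * -3.1 + 1.8 * 2.9 + 2.2
= -6.82 + 5.22 + 2.2
= 0.6
Since 0.6 >= 0, the point is on the positive side.

1


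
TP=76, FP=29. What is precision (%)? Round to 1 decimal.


Precision = TP / (TP + FP) * 100
= 76 / (76 + 29)
= 76 / 105
= 0.7238
= 72.4%

72.4


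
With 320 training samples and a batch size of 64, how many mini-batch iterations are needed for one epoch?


Iterations per epoch = dataset_size / batch_size
= 320 / 64
= 5

5


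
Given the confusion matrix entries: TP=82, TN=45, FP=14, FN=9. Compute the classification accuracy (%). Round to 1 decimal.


Accuracy = (TP + TN) / (TP + TN + FP + FN) * 100
= (82 + 45) / (82 + 45 + 14 + 9)
= 127 / 150
= 0.8467
= 84.7%

84.7


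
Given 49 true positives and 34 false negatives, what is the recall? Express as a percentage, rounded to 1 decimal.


Recall = TP / (TP + FN) * 100
= 49 / (49 + 34)
= 49 / 83
= 0.5904
= 59.0%

59.0


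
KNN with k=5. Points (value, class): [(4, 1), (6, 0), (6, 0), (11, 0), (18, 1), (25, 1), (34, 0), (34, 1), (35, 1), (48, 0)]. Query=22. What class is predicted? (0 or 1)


Distances from query 22:
Point 25 (class 1): distance = 3
Point 18 (class 1): distance = 4
Point 11 (class 0): distance = 11
Point 34 (class 0): distance = 12
Point 34 (class 1): distance = 12
K=5 nearest neighbors: classes = [1, 1, 0, 0, 1]
Votes for class 1: 3 / 5
Majority vote => class 1

1


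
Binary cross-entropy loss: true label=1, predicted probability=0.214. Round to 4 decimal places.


For y=1: Loss = -log(p)
= -log(0.214)
= -(-1.5418)
= 1.5418

1.5418


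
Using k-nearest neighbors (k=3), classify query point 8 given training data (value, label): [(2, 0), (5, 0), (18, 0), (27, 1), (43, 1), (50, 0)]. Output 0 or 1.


Distances from query 8:
Point 5 (class 0): distance = 3
Point 2 (class 0): distance = 6
Point 18 (class 0): distance = 10
K=3 nearest neighbors: classes = [0, 0, 0]
Votes for class 1: 0 / 3
Majority vote => class 0

0


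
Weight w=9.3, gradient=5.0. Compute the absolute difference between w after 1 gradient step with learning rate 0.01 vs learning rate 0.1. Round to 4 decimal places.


With lr=0.01: w_new = 9.3 - 0.01 * 5.0 = 9.25
With lr=0.1: w_new = 9.3 - 0.1 * 5.0 = 8.8
Absolute difference = |9.25 - 8.8|
= 0.4500

0.4500


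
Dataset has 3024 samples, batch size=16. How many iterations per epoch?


Iterations per epoch = dataset_size / batch_size
= 3024 / 16
= 189

189


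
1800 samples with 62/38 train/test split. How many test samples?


Train samples = 1800 * 62% = 1116
Test samples = 1800 - 1116
= 684

684


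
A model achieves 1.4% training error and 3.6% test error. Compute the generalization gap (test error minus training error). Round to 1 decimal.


Generalization gap = test_error - train_error
= 3.6 - 1.4
= 2.2%
A moderate gap.

2.2


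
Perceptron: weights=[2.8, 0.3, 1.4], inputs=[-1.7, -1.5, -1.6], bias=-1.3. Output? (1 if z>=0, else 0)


z = w . x + b
= 2.8*-1.7 + 0.3*-1.5 + 1.4*-1.6 + -1.3
= -4.76 + -0.45 + -2.24 + -1.3
= -7.45 + -1.3
= -8.75
Since z = -8.75 < 0, output = 0

0


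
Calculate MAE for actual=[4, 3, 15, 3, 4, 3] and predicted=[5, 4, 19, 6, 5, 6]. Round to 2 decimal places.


Absolute errors: [1, 1, 4, 3, 1, 3]
Sum of absolute errors = 13
MAE = 13 / 6 = 2.17

2.17


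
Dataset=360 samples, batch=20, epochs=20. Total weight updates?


Iterations per epoch = 360 / 20 = 18
Total updates = iterations_per_epoch * epochs
= 18 * 20
= 360

360


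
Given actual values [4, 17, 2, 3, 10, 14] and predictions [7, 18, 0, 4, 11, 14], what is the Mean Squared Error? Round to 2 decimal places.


Differences: [-3, -1, 2, -1, -1, 0]
Squared errors: [9, 1, 4, 1, 1, 0]
Sum of squared errors = 16
MSE = 16 / 6 = 2.67

2.67


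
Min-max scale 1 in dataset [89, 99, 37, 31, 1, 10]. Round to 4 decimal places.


Min = 1, Max = 99
Range = 99 - 1 = 98
Scaled = (x - min) / (max - min)
= (1 - 1) / 98
= 0 / 98
= 0.0000

0.0000


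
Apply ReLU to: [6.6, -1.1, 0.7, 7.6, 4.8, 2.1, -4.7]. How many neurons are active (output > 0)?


ReLU(x) = max(0, x) for each element:
ReLU(6.6) = 6.6
ReLU(-1.1) = 0
ReLU(0.7) = 0.7
ReLU(7.6) = 7.6
ReLU(4.8) = 4.8
ReLU(2.1) = 2.1
ReLU(-4.7) = 0
Active neurons (>0): 5

5


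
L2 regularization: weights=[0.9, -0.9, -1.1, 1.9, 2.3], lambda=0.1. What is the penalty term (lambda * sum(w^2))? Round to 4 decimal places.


Squaring each weight:
0.9^2 = 0.81
(-0.9)^2 = 0.81
(-1.1)^2 = 1.21
1.9^2 = 3.61
2.3^2 = 5.29
Sum of squares = 11.73
Penalty = 0.1 * 11.73 = 1.1730

1.1730


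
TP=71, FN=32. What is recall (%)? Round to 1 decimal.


Recall = TP / (TP + FN) * 100
= 71 / (71 + 32)
= 71 / 103
= 0.6893
= 68.9%

68.9


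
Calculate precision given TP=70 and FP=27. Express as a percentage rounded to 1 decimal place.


Precision = TP / (TP + FP) * 100
= 70 / (70 + 27)
= 70 / 97
= 0.7216
= 72.2%

72.2


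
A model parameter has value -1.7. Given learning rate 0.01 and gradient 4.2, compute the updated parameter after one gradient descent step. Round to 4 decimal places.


w_new = w_old - lr * gradient
= -1.7 - 0.01 * 4.2
= -1.7 - (0.042)
= -1.7420

-1.7420


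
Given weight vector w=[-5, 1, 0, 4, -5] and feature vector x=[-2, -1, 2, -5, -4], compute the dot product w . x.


Element-wise products:
-5 * -2 = 10
1 * -1 = -1
0 * 2 = 0
4 * -5 = -20
-5 * -4 = 20
Sum = 10 + -1 + 0 + -20 + 20
= 9

9


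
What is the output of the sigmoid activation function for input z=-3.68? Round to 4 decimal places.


sigmoid(z) = 1 / (1 + exp(-z))
exp(-(-3.68)) = exp(3.68) = 39.6464
1 + 39.6464 = 40.6464
1 / 40.6464 = 0.0246

0.0246


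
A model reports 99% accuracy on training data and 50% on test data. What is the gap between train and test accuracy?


Gap = train_accuracy - test_accuracy
= 99 - 50
= 49%
This large gap strongly indicates overfitting.

49


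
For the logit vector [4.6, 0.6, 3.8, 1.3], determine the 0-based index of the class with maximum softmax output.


Softmax is a monotonic transformation, so it preserves the argmax.
We need to find the index of the maximum logit.
Index 0: 4.6
Index 1: 0.6
Index 2: 3.8
Index 3: 1.3
Maximum logit = 4.6 at index 0

0


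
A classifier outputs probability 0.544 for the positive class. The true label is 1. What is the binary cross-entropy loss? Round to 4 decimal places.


For y=1: Loss = -log(p)
= -log(0.544)
= -(-0.6088)
= 0.6088

0.6088


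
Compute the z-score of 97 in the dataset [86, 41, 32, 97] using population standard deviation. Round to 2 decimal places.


Mean = (86 + 41 + 32 + 97) / 4 = 64.0
Variance = sum((x_i - mean)^2) / n = 781.5
Std = sqrt(781.5) = 27.9553
Z = (x - mean) / std
= (97 - 64.0) / 27.9553
= 33.0 / 27.9553
= 1.18

1.18


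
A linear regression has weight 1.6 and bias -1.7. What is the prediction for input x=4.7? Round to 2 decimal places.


y = 1.6 * 4.7 + (-1.7)
= 7.52 + (-1.7)
= 5.82

5.82


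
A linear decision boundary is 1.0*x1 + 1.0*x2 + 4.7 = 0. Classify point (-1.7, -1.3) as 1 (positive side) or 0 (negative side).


Compute 1.0 * -1.7 + 1.0 * -1.3 + 4.7
= -1.7 + -1.3 + 4.7
= 1.7
Since 1.7 >= 0, the point is on the positive side.

1


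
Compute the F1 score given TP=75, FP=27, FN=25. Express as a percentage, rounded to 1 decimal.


Precision = TP / (TP + FP) = 75 / 102 = 0.7353
Recall = TP / (TP + FN) = 75 / 100 = 0.75
F1 = 2 * P * R / (P + R)
= 2 * 0.7353 * 0.75 / (0.7353 + 0.75)
= 1.1029 / 1.4853
= 0.7426
As percentage: 74.3%

74.3


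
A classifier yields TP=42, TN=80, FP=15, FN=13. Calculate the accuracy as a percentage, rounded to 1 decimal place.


Accuracy = (TP + TN) / (TP + TN + FP + FN) * 100
= (42 + 80) / (42 + 80 + 15 + 13)
= 122 / 150
= 0.8133
= 81.3%

81.3


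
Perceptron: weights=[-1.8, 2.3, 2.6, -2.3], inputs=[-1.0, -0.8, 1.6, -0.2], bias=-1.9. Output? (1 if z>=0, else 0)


z = w . x + b
= -1.8*-1.0 + 2.3*-0.8 + 2.6*1.6 + -2.3*-0.2 + -1.9
= 1.8 + -1.84 + 4.16 + 0.46 + -1.9
= 4.58 + -1.9
= 2.68
Since z = 2.68 >= 0, output = 1

1


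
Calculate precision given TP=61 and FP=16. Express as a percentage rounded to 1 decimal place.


Precision = TP / (TP + FP) * 100
= 61 / (61 + 16)
= 61 / 77
= 0.7922
= 79.2%

79.2


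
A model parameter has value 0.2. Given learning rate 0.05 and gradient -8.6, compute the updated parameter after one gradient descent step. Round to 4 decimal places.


w_new = w_old - lr * gradient
= 0.2 - 0.05 * -8.6
= 0.2 - (-0.43)
= 0.6300

0.6300


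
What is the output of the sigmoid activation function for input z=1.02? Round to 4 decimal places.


sigmoid(z) = 1 / (1 + exp(-z))
exp(-(1.02)) = exp(-1.02) = 0.3606
1 + 0.3606 = 1.3606
1 / 1.3606 = 0.7350

0.7350


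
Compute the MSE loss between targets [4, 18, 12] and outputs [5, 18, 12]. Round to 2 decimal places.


Differences: [-1, 0, 0]
Squared errors: [1, 0, 0]
Sum of squared errors = 1
MSE = 1 / 3 = 0.33

0.33


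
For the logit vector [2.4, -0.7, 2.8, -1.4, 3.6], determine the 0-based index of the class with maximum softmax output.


Softmax is a monotonic transformation, so it preserves the argmax.
We need to find the index of the maximum logit.
Index 0: 2.4
Index 1: -0.7
Index 2: 2.8
Index 3: -1.4
Index 4: 3.6
Maximum logit = 3.6 at index 4

4


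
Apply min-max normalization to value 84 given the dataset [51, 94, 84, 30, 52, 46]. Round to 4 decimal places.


Min = 30, Max = 94
Range = 94 - 30 = 64
Scaled = (x - min) / (max - min)
= (84 - 30) / 64
= 54 / 64
= 0.8438

0.8438


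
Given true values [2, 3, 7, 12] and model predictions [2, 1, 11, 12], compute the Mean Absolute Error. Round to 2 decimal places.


Absolute errors: [0, 2, 4, 0]
Sum of absolute errors = 6
MAE = 6 / 4 = 1.50

1.50


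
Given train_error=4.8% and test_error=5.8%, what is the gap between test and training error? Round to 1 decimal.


Generalization gap = test_error - train_error
= 5.8 - 4.8
= 1.0%
A small gap suggests good generalization.

1.0


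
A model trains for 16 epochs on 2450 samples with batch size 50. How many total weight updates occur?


Iterations per epoch = 2450 / 50 = 49
Total updates = iterations_per_epoch * epochs
= 49 * 16
= 784

784


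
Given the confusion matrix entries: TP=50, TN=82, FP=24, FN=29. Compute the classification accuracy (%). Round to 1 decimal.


Accuracy = (TP + TN) / (TP + TN + FP + FN) * 100
= (50 + 82) / (50 + 82 + 24 + 29)
= 132 / 185
= 0.7135
= 71.4%

71.4


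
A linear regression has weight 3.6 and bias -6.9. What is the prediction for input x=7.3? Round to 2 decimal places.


y = 3.6 * 7.3 + (-6.9)
= 26.28 + (-6.9)
= 19.38

19.38


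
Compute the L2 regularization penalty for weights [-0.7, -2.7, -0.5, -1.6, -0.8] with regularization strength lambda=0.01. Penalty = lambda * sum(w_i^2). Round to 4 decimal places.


Squaring each weight:
(-0.7)^2 = 0.49
(-2.7)^2 = 7.29
(-0.5)^2 = 0.25
(-1.6)^2 = 2.56
(-0.8)^2 = 0.64
Sum of squares = 11.23
Penalty = 0.01 * 11.23 = 0.1123

0.1123


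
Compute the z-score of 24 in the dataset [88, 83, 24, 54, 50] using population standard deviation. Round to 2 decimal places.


Mean = (88 + 83 + 24 + 54 + 50) / 5 = 59.8
Variance = sum((x_i - mean)^2) / n = 548.96
Std = sqrt(548.96) = 23.4299
Z = (x - mean) / std
= (24 - 59.8) / 23.4299
= -35.8 / 23.4299
= -1.53

-1.53


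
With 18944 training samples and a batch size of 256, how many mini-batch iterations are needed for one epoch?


Iterations per epoch = dataset_size / batch_size
= 18944 / 256
= 74

74


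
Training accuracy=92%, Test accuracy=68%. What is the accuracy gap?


Gap = train_accuracy - test_accuracy
= 92 - 68
= 24%
This large gap strongly indicates overfitting.

24


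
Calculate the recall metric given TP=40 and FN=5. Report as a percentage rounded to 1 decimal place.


Recall = TP / (TP + FN) * 100
= 40 / (40 + 5)
= 40 / 45
= 0.8889
= 88.9%

88.9


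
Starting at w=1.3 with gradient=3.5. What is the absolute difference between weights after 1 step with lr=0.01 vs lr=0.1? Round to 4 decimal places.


With lr=0.01: w_new = 1.3 - 0.01 * 3.5 = 1.265
With lr=0.1: w_new = 1.3 - 0.1 * 3.5 = 0.95
Absolute difference = |1.265 - 0.95|
= 0.3150

0.3150


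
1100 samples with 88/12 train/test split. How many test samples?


Train samples = 1100 * 88% = 968
Test samples = 1100 - 968
= 132

132


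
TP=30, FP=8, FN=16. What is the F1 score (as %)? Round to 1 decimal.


Precision = TP / (TP + FP) = 30 / 38 = 0.7895
Recall = TP / (TP + FN) = 30 / 46 = 0.6522
F1 = 2 * P * R / (P + R)
= 2 * 0.7895 * 0.6522 / (0.7895 + 0.6522)
= 1.0297 / 1.4416
= 0.7143
As percentage: 71.4%

71.4


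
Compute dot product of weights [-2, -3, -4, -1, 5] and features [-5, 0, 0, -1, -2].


Element-wise products:
-2 * -5 = 10
-3 * 0 = 0
-4 * 0 = 0
-1 * -1 = 1
5 * -2 = -10
Sum = 10 + 0 + 0 + 1 + -10
= 1

1


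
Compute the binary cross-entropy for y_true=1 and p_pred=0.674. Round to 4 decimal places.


For y=1: Loss = -log(p)
= -log(0.674)
= -(-0.3945)
= 0.3945

0.3945


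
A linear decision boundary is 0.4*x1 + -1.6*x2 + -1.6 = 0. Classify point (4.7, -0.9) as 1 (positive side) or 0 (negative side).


Compute 0.4 * 4.7 + -1.6 * -0.9 + -1.6
= 1.88 + 1.44 + -1.6
= 1.72
Since 1.72 >= 0, the point is on the positive side.

1


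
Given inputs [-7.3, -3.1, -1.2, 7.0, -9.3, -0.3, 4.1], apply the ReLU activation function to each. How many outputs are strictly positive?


ReLU(x) = max(0, x) for each element:
ReLU(-7.3) = 0
ReLU(-3.1) = 0
ReLU(-1.2) = 0
ReLU(7.0) = 7.0
ReLU(-9.3) = 0
ReLU(-0.3) = 0
ReLU(4.1) = 4.1
Active neurons (>0): 2

2


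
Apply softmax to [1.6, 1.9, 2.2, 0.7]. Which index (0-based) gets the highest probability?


Softmax is a monotonic transformation, so it preserves the argmax.
We need to find the index of the maximum logit.
Index 0: 1.6
Index 1: 1.9
Index 2: 2.2
Index 3: 0.7
Maximum logit = 2.2 at index 2

2


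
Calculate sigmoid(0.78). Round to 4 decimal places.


sigmoid(z) = 1 / (1 + exp(-z))
exp(-(0.78)) = exp(-0.78) = 0.4584
1 + 0.4584 = 1.4584
1 / 1.4584 = 0.6857

0.6857


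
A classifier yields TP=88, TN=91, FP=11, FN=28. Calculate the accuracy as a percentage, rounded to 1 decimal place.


Accuracy = (TP + TN) / (TP + TN + FP + FN) * 100
= (88 + 91) / (88 + 91 + 11 + 28)
= 179 / 218
= 0.8211
= 82.1%

82.1


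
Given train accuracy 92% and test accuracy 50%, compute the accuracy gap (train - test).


Gap = train_accuracy - test_accuracy
= 92 - 50
= 42%
This large gap strongly indicates overfitting.

42


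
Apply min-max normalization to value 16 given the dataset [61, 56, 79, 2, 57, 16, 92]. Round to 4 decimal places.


Min = 2, Max = 92
Range = 92 - 2 = 90
Scaled = (x - min) / (max - min)
= (16 - 2) / 90
= 14 / 90
= 0.1556

0.1556


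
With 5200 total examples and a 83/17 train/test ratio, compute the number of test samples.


Train samples = 5200 * 83% = 4316
Test samples = 5200 - 4316
= 884

884


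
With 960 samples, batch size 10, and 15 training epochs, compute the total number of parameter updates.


Iterations per epoch = 960 / 10 = 96
Total updates = iterations_per_epoch * epochs
= 96 * 15
= 1440

1440


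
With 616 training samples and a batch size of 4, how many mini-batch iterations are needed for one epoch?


Iterations per epoch = dataset_size / batch_size
= 616 / 4
= 154

154


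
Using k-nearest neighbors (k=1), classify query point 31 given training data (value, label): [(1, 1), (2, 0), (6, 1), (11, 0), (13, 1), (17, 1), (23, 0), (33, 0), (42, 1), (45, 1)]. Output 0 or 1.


Distances from query 31:
Point 33 (class 0): distance = 2
K=1 nearest neighbors: classes = [0]
Votes for class 1: 0 / 1
Majority vote => class 0

0


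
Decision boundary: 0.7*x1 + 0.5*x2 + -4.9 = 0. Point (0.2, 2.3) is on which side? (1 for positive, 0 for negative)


Compute 0.7 * 0.2 + 0.5 * 2.3 + -4.9
= 0.14 + 1.15 + -4.9
= -3.61
Since -3.61 < 0, the point is on the negative side.

0


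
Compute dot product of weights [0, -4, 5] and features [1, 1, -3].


Element-wise products:
0 * 1 = 0
-4 * 1 = -4
5 * -3 = -15
Sum = 0 + -4 + -15
= -19

-19


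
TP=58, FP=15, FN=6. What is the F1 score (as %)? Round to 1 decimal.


Precision = TP / (TP + FP) = 58 / 73 = 0.7945
Recall = TP / (TP + FN) = 58 / 64 = 0.9062
F1 = 2 * P * R / (P + R)
= 2 * 0.7945 * 0.9062 / (0.7945 + 0.9062)
= 1.4401 / 1.7008
= 0.8467
As percentage: 84.7%

84.7


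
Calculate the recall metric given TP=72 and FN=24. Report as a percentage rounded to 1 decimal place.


Recall = TP / (TP + FN) * 100
= 72 / (72 + 24)
= 72 / 96
= 0.75
= 75.0%

75.0


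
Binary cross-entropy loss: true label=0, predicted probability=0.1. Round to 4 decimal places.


For y=0: Loss = -log(1-p)
= -log(1 - 0.1)
= -log(0.9)
= -(-0.1054)
= 0.1054

0.1054


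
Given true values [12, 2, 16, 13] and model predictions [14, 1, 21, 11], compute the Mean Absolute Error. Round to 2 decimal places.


Absolute errors: [2, 1, 5, 2]
Sum of absolute errors = 10
MAE = 10 / 4 = 2.50

2.50
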